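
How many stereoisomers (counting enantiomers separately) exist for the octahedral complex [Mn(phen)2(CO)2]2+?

An octahedron has six vertices in three trans pairs; every non-trans pair is cis.
Each phen is bidentate and must span two cis positions.
The distinct arrangements are (2 in all): CO trans; CO cis (chiral).
One of these lacks any improper symmetry element and so occurs as an enantiomeric pair, giving 2 + 1 = 3 stereoisomers in total.

3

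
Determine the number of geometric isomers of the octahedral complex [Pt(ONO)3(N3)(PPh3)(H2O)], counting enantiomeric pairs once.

4

The six octahedral sites form three mutually perpendicular trans pairs.
There are 4 geometric isomers: ONO mer (3 arrangements); ONO fac (chiral).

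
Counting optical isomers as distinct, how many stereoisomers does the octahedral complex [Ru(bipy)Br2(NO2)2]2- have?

Each bipy is bidentate and must span two cis positions.
The distinct arrangements are (3 in all): Br trans, NO2 cis; Br cis, NO2 cis (chiral); Br cis, NO2 trans.
One of these lacks any improper symmetry element and so occurs as an enantiomeric pair, giving 3 + 1 = 4 stereoisomers in total.

4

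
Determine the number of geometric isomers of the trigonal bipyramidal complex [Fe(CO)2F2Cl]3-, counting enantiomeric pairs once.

5

Systematic enumeration (placing each ligand type in turn and discarding arrangements equivalent by rotation or reflection) gives 5 geometric isomers.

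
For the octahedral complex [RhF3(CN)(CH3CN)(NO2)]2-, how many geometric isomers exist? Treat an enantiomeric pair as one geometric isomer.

4

The six octahedral sites form three mutually perpendicular trans pairs.
The distinct arrangements are (4 in all): F mer (3 arrangements); F fac (chiral).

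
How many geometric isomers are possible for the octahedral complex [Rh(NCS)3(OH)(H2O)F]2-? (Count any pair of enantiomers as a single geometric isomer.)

The six octahedral sites form three mutually perpendicular trans pairs.
The distinct arrangements are (4 in all): NCS mer (3 arrangements); NCS fac (chiral).

4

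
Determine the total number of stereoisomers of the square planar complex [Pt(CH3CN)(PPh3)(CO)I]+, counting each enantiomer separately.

3

A square has two trans pairs of vertices; adjacent vertices are cis.
Working through the distinct placements yields 3 geometric isomers: (CH3CN/I trans, CO/PPh3 trans); (CH3CN/PPh3 trans, CO/I trans); (CH3CN/CO trans, I/PPh3 trans).
Each arrangement has an internal mirror plane or centre of symmetry, so none is chiral.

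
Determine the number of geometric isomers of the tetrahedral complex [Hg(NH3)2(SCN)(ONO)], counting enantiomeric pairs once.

1

In a tetrahedral complex all four positions are equivalent and every pair of ligands is adjacent — there is no cis/trans distinction.
Only one geometric arrangement is possible.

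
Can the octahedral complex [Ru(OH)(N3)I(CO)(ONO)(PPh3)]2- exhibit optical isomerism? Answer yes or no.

yes

The six octahedral sites form three mutually perpendicular trans pairs.
Exhaustive case analysis gives 15 geometric isomers.
Of these, 15 lack any improper symmetry element and so occur as enantiomeric pairs, giving 15 + 15 = 30 stereoisomers in total.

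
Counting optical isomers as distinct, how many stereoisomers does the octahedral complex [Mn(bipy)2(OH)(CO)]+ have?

An octahedron has six vertices in three trans pairs; every non-trans pair is cis.
Each bipy is bidentate and must span two cis positions.
The distinct arrangements are (2 in all): OH and CO mutually trans; OH and CO mutually cis (chiral).
One of these lacks any improper symmetry element and so occurs as an enantiomeric pair, giving 2 + 1 = 3 stereoisomers in total.

3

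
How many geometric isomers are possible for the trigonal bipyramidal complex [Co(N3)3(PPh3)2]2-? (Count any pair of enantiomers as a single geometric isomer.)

There are 3 geometric isomers: PPh3 both equatorial; PPh3 one axial, one equatorial; PPh3 both axial.

3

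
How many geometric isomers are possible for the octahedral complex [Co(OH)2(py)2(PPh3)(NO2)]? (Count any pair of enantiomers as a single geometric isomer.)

There are 6 geometric isomers: OH cis, py trans; OH cis, py cis (3 arrangements, 2 chiral); OH trans, py trans; OH trans, py cis.

6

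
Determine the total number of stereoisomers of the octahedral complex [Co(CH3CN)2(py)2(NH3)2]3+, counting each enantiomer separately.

In an octahedral complex each vertex has one trans partner and four cis neighbours.
Working through the distinct placements yields 5 geometric isomers: CH3CN trans, py trans, NH3 trans; CH3CN trans, py cis, NH3 cis; CH3CN cis, py trans, NH3 cis; CH3CN cis, py cis, NH3 cis (chiral); CH3CN cis, py cis, NH3 trans.
One of these lacks any improper symmetry element and so occurs as an enantiomeric pair, giving 5 + 1 = 6 stereoisomers in total.

6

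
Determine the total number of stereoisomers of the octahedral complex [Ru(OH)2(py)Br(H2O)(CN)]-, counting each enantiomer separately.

In an octahedral complex each vertex has one trans partner and four cis neighbours.
Placing the ligands in turn and identifying arrangements related by rotation or reflection leaves 9 distinct geometric isomers.
Of these, 6 lack any improper symmetry element and so occur as enantiomeric pairs, giving 9 + 6 = 15 stereoisomers in total.

15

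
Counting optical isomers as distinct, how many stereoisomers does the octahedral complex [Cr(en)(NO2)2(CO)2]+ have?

An octahedron has six vertices in three trans pairs; every non-trans pair is cis.
Each en is bidentate and must span two cis positions.
There are 3 geometric isomers: NO2 cis, CO trans; NO2 cis, CO cis (chiral); NO2 trans, CO cis.
One of these lacks any improper symmetry element and so occurs as an enantiomeric pair, giving 3 + 1 = 4 stereoisomers in total.

4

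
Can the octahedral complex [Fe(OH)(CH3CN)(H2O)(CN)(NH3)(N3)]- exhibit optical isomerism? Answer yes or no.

In an octahedral complex each vertex has one trans partner and four cis neighbours.
Systematic enumeration (placing each ligand type in turn and discarding arrangements equivalent by rotation or reflection) gives 15 geometric isomers.
Of these, 15 lack any improper symmetry element and so occur as enantiomeric pairs, giving 15 + 15 = 30 stereoisomers in total.

yes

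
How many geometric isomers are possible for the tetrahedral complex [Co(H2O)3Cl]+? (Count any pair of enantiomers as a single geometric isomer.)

1

Only one geometric arrangement is possible.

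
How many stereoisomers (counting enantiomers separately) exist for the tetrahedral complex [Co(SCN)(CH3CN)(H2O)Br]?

In a tetrahedral complex all four positions are equivalent and every pair of ligands is adjacent — there is no cis/trans distinction.
Only one geometric arrangement is possible; it has no improper symmetry element, so it exists as a pair of enantiomers (2 stereoisomers).

2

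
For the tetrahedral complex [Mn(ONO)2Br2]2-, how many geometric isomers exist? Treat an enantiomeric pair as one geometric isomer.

In a tetrahedral complex all four positions are equivalent and every pair of ligands is adjacent — there is no cis/trans distinction.
Only one geometric arrangement is possible.

1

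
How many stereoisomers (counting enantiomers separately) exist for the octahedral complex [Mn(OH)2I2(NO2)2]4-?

6

An octahedron has six vertices in three trans pairs; every non-trans pair is cis.
Systematic placement gives 5 geometric isomers: OH trans, I trans, NO2 trans; OH cis, I trans, NO2 cis; OH trans, I cis, NO2 cis; OH cis, I cis, NO2 cis (chiral); OH cis, I cis, NO2 trans.
One of these lacks any improper symmetry element and so occurs as an enantiomeric pair, giving 5 + 1 = 6 stereoisomers in total.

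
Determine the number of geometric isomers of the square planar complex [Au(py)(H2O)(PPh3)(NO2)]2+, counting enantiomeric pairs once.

In a square planar complex each vertex has one trans partner and two cis neighbours.
Working through the distinct placements yields 3 geometric isomers: (H2O/PPh3 trans, NO2/py trans); (H2O/py trans, NO2/PPh3 trans); (H2O/NO2 trans, PPh3/py trans).

3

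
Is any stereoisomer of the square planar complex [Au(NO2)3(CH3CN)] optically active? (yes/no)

Only one geometric arrangement is possible.

no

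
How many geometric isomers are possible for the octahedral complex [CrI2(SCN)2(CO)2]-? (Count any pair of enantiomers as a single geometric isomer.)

The six octahedral sites form three mutually perpendicular trans pairs.
Working through the distinct placements yields 5 geometric isomers: I trans, SCN trans, CO trans; I cis, SCN cis, CO trans; I cis, SCN trans, CO cis; I cis, SCN cis, CO cis (chiral); I trans, SCN cis, CO cis.

5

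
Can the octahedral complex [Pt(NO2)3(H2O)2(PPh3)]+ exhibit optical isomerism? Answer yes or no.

no

An octahedron has six vertices in three trans pairs; every non-trans pair is cis.
Systematic placement gives 3 geometric isomers: NO2 mer, H2O trans; NO2 fac, H2O cis; NO2 mer, H2O cis.
Each arrangement has an internal mirror plane or centre of symmetry, so none is chiral.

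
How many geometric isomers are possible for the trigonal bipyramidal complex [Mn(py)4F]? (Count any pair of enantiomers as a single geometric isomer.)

A trigonal bipyramid has two axial and three equatorial sites, which are chemically inequivalent.
There are 2 geometric isomers: F axial; F equatorial.

2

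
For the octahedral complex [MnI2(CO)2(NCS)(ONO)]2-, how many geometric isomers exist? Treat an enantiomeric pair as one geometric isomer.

6

In an octahedral complex each vertex has one trans partner and four cis neighbours.
Systematic placement gives 6 geometric isomers: I trans, CO trans; I cis, CO trans; I cis, CO cis (3 arrangements, 2 chiral); I trans, CO cis.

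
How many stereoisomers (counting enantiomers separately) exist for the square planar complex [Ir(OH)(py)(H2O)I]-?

3

In a square planar complex each vertex has one trans partner and two cis neighbours.
Working through the distinct placements yields 3 geometric isomers: (H2O/OH trans, I/py trans); (H2O/py trans, I/OH trans); (H2O/I trans, OH/py trans).
Each arrangement has an internal mirror plane or centre of symmetry, so none is chiral.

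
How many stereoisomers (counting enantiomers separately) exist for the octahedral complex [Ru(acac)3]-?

2

In an octahedral complex each vertex has one trans partner and four cis neighbours.
Each acac is bidentate and must span two cis positions.
Only one geometric arrangement is possible; it has no improper symmetry element, so it exists as a pair of enantiomers (2 stereoisomers).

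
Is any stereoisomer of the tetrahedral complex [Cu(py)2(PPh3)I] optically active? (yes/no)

In a tetrahedral complex all four positions are equivalent and every pair of ligands is adjacent — there is no cis/trans distinction.
Only one geometric arrangement is possible.

no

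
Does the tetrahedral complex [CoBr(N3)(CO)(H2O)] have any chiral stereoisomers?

In a tetrahedral complex all four positions are equivalent and every pair of ligands is adjacent — there is no cis/trans distinction.
Only one geometric arrangement is possible; it has no improper symmetry element, so it exists as a pair of enantiomers (2 stereoisomers).

yes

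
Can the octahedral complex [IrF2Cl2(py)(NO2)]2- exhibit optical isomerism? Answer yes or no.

yes

There are 6 geometric isomers: F trans, Cl trans; F cis, Cl trans; F cis, Cl cis (3 arrangements, 2 chiral); F trans, Cl cis.
Of these, 2 lack any improper symmetry element and so occur as enantiomeric pairs, giving 6 + 2 = 8 stereoisomers in total.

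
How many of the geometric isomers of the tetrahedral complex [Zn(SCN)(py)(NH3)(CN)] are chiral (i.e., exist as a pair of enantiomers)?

Only one geometric arrangement is possible; it has no improper symmetry element, so it exists as a pair of enantiomers (2 stereoisomers).

1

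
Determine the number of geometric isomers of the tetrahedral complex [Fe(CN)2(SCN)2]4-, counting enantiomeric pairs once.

1

Only one geometric arrangement is possible.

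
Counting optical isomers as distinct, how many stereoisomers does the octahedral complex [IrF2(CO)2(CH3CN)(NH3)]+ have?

8

An octahedron has six vertices in three trans pairs; every non-trans pair is cis.
Systematic placement gives 6 geometric isomers: F cis, CO cis (3 arrangements, 2 chiral); F trans, CO cis; F cis, CO trans; F trans, CO trans.
Of these, 2 lack any improper symmetry element and so occur as enantiomeric pairs, giving 6 + 2 = 8 stereoisomers in total.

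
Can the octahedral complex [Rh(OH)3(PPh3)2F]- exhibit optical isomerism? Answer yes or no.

no

There are 3 geometric isomers: OH mer, PPh3 trans; OH fac, PPh3 cis; OH mer, PPh3 cis.
Each arrangement has an internal mirror plane or centre of symmetry, so none is chiral.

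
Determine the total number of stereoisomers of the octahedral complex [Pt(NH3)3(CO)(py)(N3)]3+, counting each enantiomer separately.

There are 4 geometric isomers: NH3 mer (3 arrangements); NH3 fac (chiral).
One of these lacks any improper symmetry element and so occurs as an enantiomeric pair, giving 4 + 1 = 5 stereoisomers in total.

5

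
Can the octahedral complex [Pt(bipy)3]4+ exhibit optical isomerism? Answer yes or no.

yes

In an octahedral complex each vertex has one trans partner and four cis neighbours.
Each bipy is bidentate and must span two cis positions.
Only one geometric arrangement is possible; it has no improper symmetry element, so it exists as a pair of enantiomers (2 stereoisomers).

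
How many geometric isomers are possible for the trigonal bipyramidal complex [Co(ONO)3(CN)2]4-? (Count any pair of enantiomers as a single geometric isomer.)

A trigonal bipyramid has two axial and three equatorial sites, which are chemically inequivalent.
Working through the distinct placements yields 3 geometric isomers: CN both axial; CN one axial, one equatorial; CN both equatorial.

3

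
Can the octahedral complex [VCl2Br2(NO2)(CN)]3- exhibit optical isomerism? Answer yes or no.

yes

The six octahedral sites form three mutually perpendicular trans pairs.
There are 6 geometric isomers: Cl cis, Br trans; Cl trans, Br trans; Cl cis, Br cis (3 arrangements, 2 chiral); Cl trans, Br cis.
Of these, 2 lack any improper symmetry element and so occur as enantiomeric pairs, giving 6 + 2 = 8 stereoisomers in total.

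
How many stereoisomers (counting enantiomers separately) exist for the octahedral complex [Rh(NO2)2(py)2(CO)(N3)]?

In an octahedral complex each vertex has one trans partner and four cis neighbours.
Systematic placement gives 6 geometric isomers: NO2 trans, py trans; NO2 cis, py cis (3 arrangements, 2 chiral); NO2 cis, py trans; NO2 trans, py cis.
Of these, 2 lack any improper symmetry element and so occur as enantiomeric pairs, giving 6 + 2 = 8 stereoisomers in total.

8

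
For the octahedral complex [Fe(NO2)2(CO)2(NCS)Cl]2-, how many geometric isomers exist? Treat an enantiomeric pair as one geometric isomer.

6

The six octahedral sites form three mutually perpendicular trans pairs.
Working through the distinct placements yields 6 geometric isomers: NO2 trans, CO trans; NO2 cis, CO trans; NO2 trans, CO cis; NO2 cis, CO cis (3 arrangements, 2 chiral).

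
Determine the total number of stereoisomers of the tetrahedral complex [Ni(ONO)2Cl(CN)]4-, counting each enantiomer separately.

1

Only one geometric arrangement is possible.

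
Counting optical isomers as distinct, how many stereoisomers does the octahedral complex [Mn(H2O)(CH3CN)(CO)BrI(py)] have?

The six octahedral sites form three mutually perpendicular trans pairs.
Exhaustive case analysis gives 15 geometric isomers.
Of these, 15 lack any improper symmetry element and so occur as enantiomeric pairs, giving 15 + 15 = 30 stereoisomers in total.

30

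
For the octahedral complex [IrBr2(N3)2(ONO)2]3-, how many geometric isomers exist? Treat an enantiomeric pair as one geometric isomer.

5

The six octahedral sites form three mutually perpendicular trans pairs.
Working through the distinct placements yields 5 geometric isomers: Br trans, N3 trans, ONO trans; Br trans, N3 cis, ONO cis; Br cis, N3 cis, ONO trans; Br cis, N3 cis, ONO cis (chiral); Br cis, N3 trans, ONO cis.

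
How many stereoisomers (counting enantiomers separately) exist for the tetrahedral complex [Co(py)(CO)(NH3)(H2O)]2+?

2

All four vertices of a tetrahedron are equivalent and mutually adjacent, so cis/trans isomerism cannot arise.
Only one geometric arrangement is possible; it has no improper symmetry element, so it exists as a pair of enantiomers (2 stereoisomers).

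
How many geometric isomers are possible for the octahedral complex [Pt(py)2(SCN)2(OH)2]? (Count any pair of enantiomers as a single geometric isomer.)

5

Working through the distinct placements yields 5 geometric isomers: py trans, SCN trans, OH trans; py cis, SCN cis, OH trans; py trans, SCN cis, OH cis; py cis, SCN cis, OH cis (chiral); py cis, SCN trans, OH cis.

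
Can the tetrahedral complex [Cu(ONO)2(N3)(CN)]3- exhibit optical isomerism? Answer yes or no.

no

In a tetrahedral complex all four positions are equivalent and every pair of ligands is adjacent — there is no cis/trans distinction.
Only one geometric arrangement is possible.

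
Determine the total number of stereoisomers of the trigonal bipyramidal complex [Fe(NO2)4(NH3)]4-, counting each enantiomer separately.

2

Systematic placement gives 2 geometric isomers: NH3 axial; NH3 equatorial.
Each arrangement has an internal mirror plane or centre of symmetry, so none is chiral.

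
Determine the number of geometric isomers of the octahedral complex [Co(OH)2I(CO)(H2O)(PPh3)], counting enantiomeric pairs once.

In an octahedral complex each vertex has one trans partner and four cis neighbours.
Systematic enumeration (placing each ligand type in turn and discarding arrangements equivalent by rotation or reflection) gives 9 geometric isomers.

9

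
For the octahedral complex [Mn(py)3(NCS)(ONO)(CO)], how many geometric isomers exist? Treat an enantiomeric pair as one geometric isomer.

4

Working through the distinct placements yields 4 geometric isomers: py mer (3 arrangements); py fac (chiral).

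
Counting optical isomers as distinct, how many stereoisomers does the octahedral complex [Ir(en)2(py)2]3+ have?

Each en is bidentate and must span two cis positions.
Working through the distinct placements yields 2 geometric isomers: py trans; py cis (chiral).
One of these lacks any improper symmetry element and so occurs as an enantiomeric pair, giving 2 + 1 = 3 stereoisomers in total.

3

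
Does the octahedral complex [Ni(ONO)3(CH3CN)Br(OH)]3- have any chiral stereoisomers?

An octahedron has six vertices in three trans pairs; every non-trans pair is cis.
The distinct arrangements are (4 in all): ONO mer (3 arrangements); ONO fac (chiral).
One of these lacks any improper symmetry element and so occurs as an enantiomeric pair, giving 4 + 1 = 5 stereoisomers in total.

yes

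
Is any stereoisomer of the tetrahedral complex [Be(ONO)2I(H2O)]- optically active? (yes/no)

no

In a tetrahedral complex all four positions are equivalent and every pair of ligands is adjacent — there is no cis/trans distinction.
Only one geometric arrangement is possible.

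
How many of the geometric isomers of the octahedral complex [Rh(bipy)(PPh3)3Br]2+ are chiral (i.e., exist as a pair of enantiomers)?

0

In an octahedral complex each vertex has one trans partner and four cis neighbours.
Each bipy is bidentate and must span two cis positions.
There are 2 geometric isomers: PPh3 fac; PPh3 mer.
Each arrangement has an internal mirror plane or centre of symmetry, so none is chiral.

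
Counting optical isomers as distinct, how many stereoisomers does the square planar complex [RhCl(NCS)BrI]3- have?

3

A square has two trans pairs of vertices; adjacent vertices are cis.
The distinct arrangements are (3 in all): (Br/I trans, Cl/NCS trans); (Br/NCS trans, Cl/I trans); (Br/Cl trans, I/NCS trans).
Each arrangement has an internal mirror plane or centre of symmetry, so none is chiral.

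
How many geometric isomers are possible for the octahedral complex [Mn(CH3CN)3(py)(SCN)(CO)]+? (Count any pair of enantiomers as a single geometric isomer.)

There are 4 geometric isomers: CH3CN mer (3 arrangements); CH3CN fac (chiral).

4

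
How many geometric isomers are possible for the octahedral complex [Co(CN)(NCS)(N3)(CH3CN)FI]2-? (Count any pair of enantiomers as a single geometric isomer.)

15

An octahedron has six vertices in three trans pairs; every non-trans pair is cis.
Placing the ligands in turn and identifying arrangements related by rotation or reflection leaves 15 distinct geometric isomers.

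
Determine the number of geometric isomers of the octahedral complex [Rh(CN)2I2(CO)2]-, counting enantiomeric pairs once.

In an octahedral complex each vertex has one trans partner and four cis neighbours.
There are 5 geometric isomers: CN trans, I trans, CO trans; CN trans, I cis, CO cis; CN cis, I trans, CO cis; CN cis, I cis, CO cis (chiral); CN cis, I cis, CO trans.

5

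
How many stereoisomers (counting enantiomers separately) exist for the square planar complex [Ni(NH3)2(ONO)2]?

2

Systematic placement gives 2 geometric isomers: NH3 cis; NH3 trans.
Each arrangement has an internal mirror plane or centre of symmetry, so none is chiral.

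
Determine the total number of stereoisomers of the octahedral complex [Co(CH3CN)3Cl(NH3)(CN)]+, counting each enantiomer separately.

5

The distinct arrangements are (4 in all): CH3CN mer (3 arrangements); CH3CN fac (chiral).
One of these lacks any improper symmetry element and so occurs as an enantiomeric pair, giving 4 + 1 = 5 stereoisomers in total.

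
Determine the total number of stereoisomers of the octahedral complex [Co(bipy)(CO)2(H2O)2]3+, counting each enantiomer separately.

4

Each bipy is bidentate and must span two cis positions.
Systematic placement gives 3 geometric isomers: CO trans, H2O cis; CO cis, H2O cis (chiral); CO cis, H2O trans.
One of these lacks any improper symmetry element and so occurs as an enantiomeric pair, giving 3 + 1 = 4 stereoisomers in total.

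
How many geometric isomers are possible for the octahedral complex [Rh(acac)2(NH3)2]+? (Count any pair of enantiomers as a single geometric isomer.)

An octahedron has six vertices in three trans pairs; every non-trans pair is cis.
Each acac is bidentate and must span two cis positions.
The distinct arrangements are (2 in all): NH3 trans; NH3 cis (chiral).

2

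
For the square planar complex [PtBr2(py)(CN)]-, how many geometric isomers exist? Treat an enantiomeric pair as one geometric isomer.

In a square planar complex each vertex has one trans partner and two cis neighbours.
There are 2 geometric isomers: Br cis; Br trans.

2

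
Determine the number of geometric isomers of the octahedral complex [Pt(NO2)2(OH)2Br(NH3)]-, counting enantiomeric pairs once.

6

In an octahedral complex each vertex has one trans partner and four cis neighbours.
The distinct arrangements are (6 in all): NO2 trans, OH trans; NO2 cis, OH cis (3 arrangements, 2 chiral); NO2 cis, OH trans; NO2 trans, OH cis.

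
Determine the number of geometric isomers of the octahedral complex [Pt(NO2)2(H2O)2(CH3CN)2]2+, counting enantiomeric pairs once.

5

In an octahedral complex each vertex has one trans partner and four cis neighbours.
There are 5 geometric isomers: NO2 trans, H2O trans, CH3CN trans; NO2 cis, H2O cis, CH3CN trans; NO2 trans, H2O cis, CH3CN cis; NO2 cis, H2O cis, CH3CN cis (chiral); NO2 cis, H2O trans, CH3CN cis.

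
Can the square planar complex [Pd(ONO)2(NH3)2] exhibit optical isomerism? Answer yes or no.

no

A square has two trans pairs of vertices; adjacent vertices are cis.
There are 2 geometric isomers: ONO cis; ONO trans.
Each arrangement has an internal mirror plane or centre of symmetry, so none is chiral.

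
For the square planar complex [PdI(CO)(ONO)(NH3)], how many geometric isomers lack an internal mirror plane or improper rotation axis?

0

A square has two trans pairs of vertices; adjacent vertices are cis.
There are 3 geometric isomers: (CO/NH3 trans, I/ONO trans); (CO/ONO trans, I/NH3 trans); (CO/I trans, NH3/ONO trans).
Each arrangement has an internal mirror plane or centre of symmetry, so none is chiral.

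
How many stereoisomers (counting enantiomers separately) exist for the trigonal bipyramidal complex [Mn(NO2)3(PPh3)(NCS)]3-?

4

A trigonal bipyramid has two axial and three equatorial sites, which are chemically inequivalent.
Working through the distinct placements yields 4 geometric isomers: PPh3 equatorial, NCS axial; PPh3 axial, NCS axial; PPh3 equatorial, NCS equatorial; PPh3 axial, NCS equatorial.
Each arrangement has an internal mirror plane or centre of symmetry, so none is chiral.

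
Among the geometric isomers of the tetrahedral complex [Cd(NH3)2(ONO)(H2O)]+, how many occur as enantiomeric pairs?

All four vertices of a tetrahedron are equivalent and mutually adjacent, so cis/trans isomerism cannot arise.
Only one geometric arrangement is possible.

0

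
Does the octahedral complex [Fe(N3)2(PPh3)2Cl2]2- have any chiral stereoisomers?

yes

An octahedron has six vertices in three trans pairs; every non-trans pair is cis.
Working through the distinct placements yields 5 geometric isomers: N3 trans, PPh3 trans, Cl trans; N3 cis, PPh3 cis, Cl trans; N3 cis, PPh3 trans, Cl cis; N3 cis, PPh3 cis, Cl cis (chiral); N3 trans, PPh3 cis, Cl cis.
One of these lacks any improper symmetry element and so occurs as an enantiomeric pair, giving 5 + 1 = 6 stereoisomers in total.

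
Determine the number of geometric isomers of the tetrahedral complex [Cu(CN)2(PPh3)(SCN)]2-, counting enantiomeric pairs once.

1

In a tetrahedral complex all four positions are equivalent and every pair of ligands is adjacent — there is no cis/trans distinction.
Only one geometric arrangement is possible.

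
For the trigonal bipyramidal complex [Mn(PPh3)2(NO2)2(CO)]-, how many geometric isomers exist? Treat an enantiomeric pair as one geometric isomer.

5

A trigonal bipyramid has two axial and three equatorial sites, which are chemically inequivalent.
Exhaustive case analysis gives 5 geometric isomers.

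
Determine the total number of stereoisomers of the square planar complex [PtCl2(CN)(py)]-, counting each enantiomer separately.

2

A square has two trans pairs of vertices; adjacent vertices are cis.
Systematic placement gives 2 geometric isomers: Cl cis; Cl trans.
Each arrangement has an internal mirror plane or centre of symmetry, so none is chiral.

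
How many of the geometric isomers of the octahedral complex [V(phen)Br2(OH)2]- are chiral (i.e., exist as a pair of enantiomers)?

Each phen is bidentate and must span two cis positions.
Working through the distinct placements yields 3 geometric isomers: Br trans, OH cis; Br cis, OH cis (chiral); Br cis, OH trans.
One of these lacks any improper symmetry element and so occurs as an enantiomeric pair, giving 3 + 1 = 4 stereoisomers in total.

1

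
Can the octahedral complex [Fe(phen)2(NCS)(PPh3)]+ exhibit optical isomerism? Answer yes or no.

The six octahedral sites form three mutually perpendicular trans pairs.
Each phen is bidentate and must span two cis positions.
The distinct arrangements are (2 in all): NCS and PPh3 mutually trans; NCS and PPh3 mutually cis (chiral).
One of these lacks any improper symmetry element and so occurs as an enantiomeric pair, giving 2 + 1 = 3 stereoisomers in total.

yes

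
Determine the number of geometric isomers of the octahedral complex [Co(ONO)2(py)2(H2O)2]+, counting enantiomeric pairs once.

The six octahedral sites form three mutually perpendicular trans pairs.
The distinct arrangements are (5 in all): ONO trans, py trans, H2O trans; ONO cis, py cis, H2O trans; ONO cis, py trans, H2O cis; ONO cis, py cis, H2O cis (chiral); ONO trans, py cis, H2O cis.

5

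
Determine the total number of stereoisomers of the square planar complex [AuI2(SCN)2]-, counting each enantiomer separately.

In a square planar complex each vertex has one trans partner and two cis neighbours.
The distinct arrangements are (2 in all): I cis; I trans.
Each arrangement has an internal mirror plane or centre of symmetry, so none is chiral.

2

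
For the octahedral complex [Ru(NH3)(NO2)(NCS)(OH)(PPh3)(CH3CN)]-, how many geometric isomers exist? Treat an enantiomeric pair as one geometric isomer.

15

The six octahedral sites form three mutually perpendicular trans pairs.
Placing the ligands in turn and identifying arrangements related by rotation or reflection leaves 15 distinct geometric isomers.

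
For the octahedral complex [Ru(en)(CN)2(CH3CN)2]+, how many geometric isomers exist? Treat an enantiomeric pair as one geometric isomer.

In an octahedral complex each vertex has one trans partner and four cis neighbours.
Each en is bidentate and must span two cis positions.
There are 3 geometric isomers: CN cis, CH3CN trans; CN cis, CH3CN cis (chiral); CN trans, CH3CN cis.

3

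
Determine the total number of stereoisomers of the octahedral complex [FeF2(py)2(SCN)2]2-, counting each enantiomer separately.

6

Working through the distinct placements yields 5 geometric isomers: F trans, py trans, SCN trans; F trans, py cis, SCN cis; F cis, py trans, SCN cis; F cis, py cis, SCN cis (chiral); F cis, py cis, SCN trans.
One of these lacks any improper symmetry element and so occurs as an enantiomeric pair, giving 5 + 1 = 6 stereoisomers in total.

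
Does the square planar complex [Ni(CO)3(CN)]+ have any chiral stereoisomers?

Only one geometric arrangement is possible.

no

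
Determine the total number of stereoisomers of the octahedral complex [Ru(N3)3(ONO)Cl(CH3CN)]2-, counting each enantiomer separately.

5

Systematic placement gives 4 geometric isomers: N3 mer (3 arrangements); N3 fac (chiral).
One of these lacks any improper symmetry element and so occurs as an enantiomeric pair, giving 4 + 1 = 5 stereoisomers in total.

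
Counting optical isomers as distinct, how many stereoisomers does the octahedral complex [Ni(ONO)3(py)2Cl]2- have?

3

Systematic placement gives 3 geometric isomers: ONO mer, py trans; ONO fac, py cis; ONO mer, py cis.
Each arrangement has an internal mirror plane or centre of symmetry, so none is chiral.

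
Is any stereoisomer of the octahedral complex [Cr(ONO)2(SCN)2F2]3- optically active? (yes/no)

yes

An octahedron has six vertices in three trans pairs; every non-trans pair is cis.
There are 5 geometric isomers: ONO trans, SCN trans, F trans; ONO cis, SCN cis, F trans; ONO cis, SCN trans, F cis; ONO cis, SCN cis, F cis (chiral); ONO trans, SCN cis, F cis.
One of these lacks any improper symmetry element and so occurs as an enantiomeric pair, giving 5 + 1 = 6 stereoisomers in total.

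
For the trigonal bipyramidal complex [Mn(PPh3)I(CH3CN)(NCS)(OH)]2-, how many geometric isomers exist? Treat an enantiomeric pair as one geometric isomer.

10

In a trigonal bipyramid the two axial positions differ from the three equatorial ones.
Placing the ligands in turn and identifying arrangements related by rotation or reflection leaves 10 distinct geometric isomers.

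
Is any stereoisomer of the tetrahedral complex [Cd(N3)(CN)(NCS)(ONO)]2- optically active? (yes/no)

All four vertices of a tetrahedron are equivalent and mutually adjacent, so cis/trans isomerism cannot arise.
Only one geometric arrangement is possible; it has no improper symmetry element, so it exists as a pair of enantiomers (2 stereoisomers).

yes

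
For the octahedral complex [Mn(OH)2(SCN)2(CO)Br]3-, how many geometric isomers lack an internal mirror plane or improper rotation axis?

2

The six octahedral sites form three mutually perpendicular trans pairs.
Working through the distinct placements yields 6 geometric isomers: OH trans, SCN trans; OH cis, SCN cis (3 arrangements, 2 chiral); OH cis, SCN trans; OH trans, SCN cis.
Of these, 2 lack any improper symmetry element and so occur as enantiomeric pairs, giving 6 + 2 = 8 stereoisomers in total.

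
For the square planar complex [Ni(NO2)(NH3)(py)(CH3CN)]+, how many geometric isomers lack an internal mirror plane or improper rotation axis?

0

In a square planar complex each vertex has one trans partner and two cis neighbours.
The distinct arrangements are (3 in all): (CH3CN/NO2 trans, NH3/py trans); (CH3CN/py trans, NH3/NO2 trans); (CH3CN/NH3 trans, NO2/py trans).
Each arrangement has an internal mirror plane or centre of symmetry, so none is chiral.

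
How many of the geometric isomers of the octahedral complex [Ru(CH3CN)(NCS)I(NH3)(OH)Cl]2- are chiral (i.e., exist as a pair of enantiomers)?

The six octahedral sites form three mutually perpendicular trans pairs.
Placing the ligands in turn and identifying arrangements related by rotation or reflection leaves 15 distinct geometric isomers.
Of these, 15 lack any improper symmetry element and so occur as enantiomeric pairs, giving 15 + 15 = 30 stereoisomers in total.

15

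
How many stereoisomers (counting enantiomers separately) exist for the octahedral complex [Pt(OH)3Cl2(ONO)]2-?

3

The distinct arrangements are (3 in all): OH mer, Cl trans; OH fac, Cl cis; OH mer, Cl cis.
Each arrangement has an internal mirror plane or centre of symmetry, so none is chiral.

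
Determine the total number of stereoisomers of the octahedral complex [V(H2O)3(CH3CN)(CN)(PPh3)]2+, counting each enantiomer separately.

The six octahedral sites form three mutually perpendicular trans pairs.
The distinct arrangements are (4 in all): H2O mer (3 arrangements); H2O fac (chiral).
One of these lacks any improper symmetry element and so occurs as an enantiomeric pair, giving 4 + 1 = 5 stereoisomers in total.

5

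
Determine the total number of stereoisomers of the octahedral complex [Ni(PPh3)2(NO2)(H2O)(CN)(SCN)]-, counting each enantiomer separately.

15

In an octahedral complex each vertex has one trans partner and four cis neighbours.
Exhaustive case analysis gives 9 geometric isomers.
Of these, 6 lack any improper symmetry element and so occur as enantiomeric pairs, giving 9 + 6 = 15 stereoisomers in total.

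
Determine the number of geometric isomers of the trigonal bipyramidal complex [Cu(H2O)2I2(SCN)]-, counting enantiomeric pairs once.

A trigonal bipyramid has two axial and three equatorial sites, which are chemically inequivalent.
Systematic enumeration (placing each ligand type in turn and discarding arrangements equivalent by rotation or reflection) gives 5 geometric isomers.

5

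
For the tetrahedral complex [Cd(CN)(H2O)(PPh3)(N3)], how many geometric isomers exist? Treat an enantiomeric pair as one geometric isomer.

1

Only one geometric arrangement is possible; it has no improper symmetry element, so it exists as a pair of enantiomers (2 stereoisomers).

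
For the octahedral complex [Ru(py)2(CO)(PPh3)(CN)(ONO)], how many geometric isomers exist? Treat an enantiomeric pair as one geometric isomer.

Placing the ligands in turn and identifying arrangements related by rotation or reflection leaves 9 distinct geometric isomers.

9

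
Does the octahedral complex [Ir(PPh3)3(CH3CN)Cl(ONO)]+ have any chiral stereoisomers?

yes

An octahedron has six vertices in three trans pairs; every non-trans pair is cis.
Working through the distinct placements yields 4 geometric isomers: PPh3 mer (3 arrangements); PPh3 fac (chiral).
One of these lacks any improper symmetry element and so occurs as an enantiomeric pair, giving 4 + 1 = 5 stereoisomers in total.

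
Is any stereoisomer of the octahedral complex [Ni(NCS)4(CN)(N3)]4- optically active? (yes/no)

no

In an octahedral complex each vertex has one trans partner and four cis neighbours.
Systematic placement gives 2 geometric isomers: CN and N3 mutually trans; CN and N3 mutually cis.
Each arrangement has an internal mirror plane or centre of symmetry, so none is chiral.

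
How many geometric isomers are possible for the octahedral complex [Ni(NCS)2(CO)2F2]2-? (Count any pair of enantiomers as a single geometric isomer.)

In an octahedral complex each vertex has one trans partner and four cis neighbours.
Systematic placement gives 5 geometric isomers: NCS trans, CO trans, F trans; NCS cis, CO trans, F cis; NCS trans, CO cis, F cis; NCS cis, CO cis, F cis (chiral); NCS cis, CO cis, F trans.

5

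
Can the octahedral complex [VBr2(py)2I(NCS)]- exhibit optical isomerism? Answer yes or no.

yes

An octahedron has six vertices in three trans pairs; every non-trans pair is cis.
The distinct arrangements are (6 in all): Br trans, py trans; Br trans, py cis; Br cis, py trans; Br cis, py cis (3 arrangements, 2 chiral).
Of these, 2 lack any improper symmetry element and so occur as enantiomeric pairs, giving 6 + 2 = 8 stereoisomers in total.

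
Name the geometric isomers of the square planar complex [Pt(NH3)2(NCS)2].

cis and trans

In a square planar complex each vertex has one trans partner and two cis neighbours.
Working through the distinct placements yields 2 geometric isomers: NH3 cis; NH3 trans.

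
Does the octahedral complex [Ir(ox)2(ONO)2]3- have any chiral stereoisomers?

An octahedron has six vertices in three trans pairs; every non-trans pair is cis.
Each ox is bidentate and must span two cis positions.
Working through the distinct placements yields 2 geometric isomers: ONO trans; ONO cis (chiral).
One of these lacks any improper symmetry element and so occurs as an enantiomeric pair, giving 2 + 1 = 3 stereoisomers in total.

yes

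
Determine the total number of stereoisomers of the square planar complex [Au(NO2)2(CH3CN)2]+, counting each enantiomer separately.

2

A square has two trans pairs of vertices; adjacent vertices are cis.
The distinct arrangements are (2 in all): NO2 cis; NO2 trans.
Each arrangement has an internal mirror plane or centre of symmetry, so none is chiral.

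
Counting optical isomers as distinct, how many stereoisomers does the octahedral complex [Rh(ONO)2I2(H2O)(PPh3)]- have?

An octahedron has six vertices in three trans pairs; every non-trans pair is cis.
The distinct arrangements are (6 in all): ONO cis, I cis (3 arrangements, 2 chiral); ONO trans, I cis; ONO cis, I trans; ONO trans, I trans.
Of these, 2 lack any improper symmetry element and so occur as enantiomeric pairs, giving 6 + 2 = 8 stereoisomers in total.

8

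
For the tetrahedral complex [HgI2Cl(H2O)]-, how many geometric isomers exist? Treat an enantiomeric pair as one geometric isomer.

1

Only one geometric arrangement is possible.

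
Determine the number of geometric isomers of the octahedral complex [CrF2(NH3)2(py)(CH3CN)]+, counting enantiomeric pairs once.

6

An octahedron has six vertices in three trans pairs; every non-trans pair is cis.
There are 6 geometric isomers: F cis, NH3 cis (3 arrangements, 2 chiral); F cis, NH3 trans; F trans, NH3 cis; F trans, NH3 trans.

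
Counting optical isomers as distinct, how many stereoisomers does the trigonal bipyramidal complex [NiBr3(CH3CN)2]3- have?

In a trigonal bipyramid the two axial positions differ from the three equatorial ones.
The distinct arrangements are (3 in all): CH3CN both equatorial; CH3CN one axial, one equatorial; CH3CN both axial.
Each arrangement has an internal mirror plane or centre of symmetry, so none is chiral.

3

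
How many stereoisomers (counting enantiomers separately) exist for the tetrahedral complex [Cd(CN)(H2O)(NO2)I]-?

In a tetrahedral complex all four positions are equivalent and every pair of ligands is adjacent — there is no cis/trans distinction.
Only one geometric arrangement is possible; it has no improper symmetry element, so it exists as a pair of enantiomers (2 stereoisomers).

2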